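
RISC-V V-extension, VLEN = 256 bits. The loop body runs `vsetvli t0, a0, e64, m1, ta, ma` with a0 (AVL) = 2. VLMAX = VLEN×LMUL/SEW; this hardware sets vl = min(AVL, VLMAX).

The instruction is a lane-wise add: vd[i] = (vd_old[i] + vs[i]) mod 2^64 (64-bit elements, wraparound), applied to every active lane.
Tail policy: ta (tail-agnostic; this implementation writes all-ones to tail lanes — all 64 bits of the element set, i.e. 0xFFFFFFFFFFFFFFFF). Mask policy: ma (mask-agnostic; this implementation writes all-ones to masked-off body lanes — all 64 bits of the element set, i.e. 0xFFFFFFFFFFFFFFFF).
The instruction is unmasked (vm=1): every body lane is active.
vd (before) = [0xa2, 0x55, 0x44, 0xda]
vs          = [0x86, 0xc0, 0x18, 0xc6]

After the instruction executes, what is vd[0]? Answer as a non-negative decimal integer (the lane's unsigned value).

vd[0] = 296

VLMAX = VLEN×LMUL/SEW = 256×1/64 = 4
AVL=2 ≤ VLMAX=4, so vl = 2
  i=0: add(0xa2,0x86) → 296
  i=1: add(0x55,0xc0) → 277
  i=2: tail/ones → 18446744073709551615
  i=3: tail/ones → 18446744073709551615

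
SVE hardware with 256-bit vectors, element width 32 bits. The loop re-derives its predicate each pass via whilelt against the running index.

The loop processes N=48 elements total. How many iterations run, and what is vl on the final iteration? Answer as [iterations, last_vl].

[iterations, last_vl] = [6, 8]

256-bit reg / 32-bit elem → 8 lanes
iterations = ceil(48/8) = 6; final-pass vl = 8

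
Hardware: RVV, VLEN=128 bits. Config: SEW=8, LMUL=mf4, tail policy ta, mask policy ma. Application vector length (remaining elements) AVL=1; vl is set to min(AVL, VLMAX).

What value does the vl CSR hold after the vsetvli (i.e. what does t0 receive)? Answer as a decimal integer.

lanes per group: 128·1/4/8 = 4
vl ← min(1, 4) = 1

vl = 1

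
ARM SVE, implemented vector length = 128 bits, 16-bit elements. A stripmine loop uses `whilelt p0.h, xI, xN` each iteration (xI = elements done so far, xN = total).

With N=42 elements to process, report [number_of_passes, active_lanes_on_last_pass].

[iterations, last_vl] = [6, 2]

lane count: 128 div 16 = 8
iterations = ceil(42/8) = 6; final-pass vl = 2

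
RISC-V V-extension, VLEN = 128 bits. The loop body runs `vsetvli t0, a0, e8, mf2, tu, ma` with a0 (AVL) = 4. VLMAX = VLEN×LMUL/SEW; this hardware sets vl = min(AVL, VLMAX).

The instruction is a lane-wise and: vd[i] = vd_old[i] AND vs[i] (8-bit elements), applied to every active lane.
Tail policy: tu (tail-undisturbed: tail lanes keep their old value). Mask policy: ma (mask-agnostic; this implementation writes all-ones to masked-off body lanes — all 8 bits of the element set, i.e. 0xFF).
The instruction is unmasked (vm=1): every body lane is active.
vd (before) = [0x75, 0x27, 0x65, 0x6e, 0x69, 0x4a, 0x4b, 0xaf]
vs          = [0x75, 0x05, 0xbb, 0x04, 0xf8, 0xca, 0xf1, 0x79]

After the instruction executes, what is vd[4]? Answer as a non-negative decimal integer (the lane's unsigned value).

vd[4] = 105

VLMAX = VLEN×LMUL/SEW = 128×1/2/8 = 8
vl = min(AVL, VLMAX) = min(4, 8) = 4
vd[0] and(0x75,0x75) -> 0x75
vd[1] and(0x27,0x05) -> 0x05
vd[2] and(0x65,0xbb) -> 0x21
vd[3] and(0x6e,0x04) -> 0x04
vd[4] tail/keep -> 0x69
vd[5] tail/keep -> 0x4a
vd[6] tail/keep -> 0x4b
vd[7] tail/keep -> 0xaf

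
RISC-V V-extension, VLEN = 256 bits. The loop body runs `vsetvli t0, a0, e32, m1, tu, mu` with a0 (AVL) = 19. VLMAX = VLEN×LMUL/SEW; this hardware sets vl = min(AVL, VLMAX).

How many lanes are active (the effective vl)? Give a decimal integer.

VLMAX = (256 × 1) / 32 = 8 lanes
vl ← min(19, 8) = 8

vl = 8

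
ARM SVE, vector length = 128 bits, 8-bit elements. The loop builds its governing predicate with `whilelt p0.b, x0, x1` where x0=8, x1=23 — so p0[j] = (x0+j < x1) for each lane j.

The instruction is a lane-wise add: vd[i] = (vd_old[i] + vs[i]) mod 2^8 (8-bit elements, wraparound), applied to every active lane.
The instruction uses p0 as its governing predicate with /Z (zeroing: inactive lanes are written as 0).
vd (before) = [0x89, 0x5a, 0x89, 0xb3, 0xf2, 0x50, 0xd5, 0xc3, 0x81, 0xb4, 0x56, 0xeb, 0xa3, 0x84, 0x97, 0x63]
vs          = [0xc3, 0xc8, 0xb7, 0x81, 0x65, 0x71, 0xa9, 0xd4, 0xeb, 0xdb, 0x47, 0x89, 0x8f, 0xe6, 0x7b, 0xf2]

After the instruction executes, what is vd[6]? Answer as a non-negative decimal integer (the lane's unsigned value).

lane count: 128 div 8 = 16
active while 8+j < 23, i.e. j ∈ [0,15) capped at 16 ⇒ 15
lane  0: add(0x89,0xc3) ⇒ 0x4c
lane  1: add(0x5a,0xc8) ⇒ 0x22
lane  2: add(0x89,0xb7) ⇒ 0x40
lane  3: add(0xb3,0x81) ⇒ 0x34
lane  4: add(0xf2,0x65) ⇒ 0x57
lane  5: add(0x50,0x71) ⇒ 0xc1
lane  6: add(0xd5,0xa9) ⇒ 0x7e
lane  7: add(0xc3,0xd4) ⇒ 0x97
lane  8: add(0x81,0xeb) ⇒ 0x6c
lane  9: add(0xb4,0xdb) ⇒ 0x8f
lane 10: add(0x56,0x47) ⇒ 0x9d
lane 11: add(0xeb,0x89) ⇒ 0x74
lane 12: add(0xa3,0x8f) ⇒ 0x32
lane 13: add(0x84,0xe6) ⇒ 0x6a
lane 14: add(0x97,0x7b) ⇒ 0x12
lane 15: tail/zero ⇒ 0x00

vd[6] = 126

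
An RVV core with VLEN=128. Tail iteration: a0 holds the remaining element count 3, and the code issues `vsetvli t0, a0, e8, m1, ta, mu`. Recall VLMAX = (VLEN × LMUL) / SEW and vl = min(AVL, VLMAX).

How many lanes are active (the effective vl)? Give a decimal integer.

vl = 3

lanes per group: 128·1/8 = 16
AVL=3 ≤ VLMAX=16, so vl = 3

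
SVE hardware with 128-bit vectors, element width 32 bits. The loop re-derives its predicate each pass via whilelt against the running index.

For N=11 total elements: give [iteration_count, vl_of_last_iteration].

[iterations, last_vl] = [3, 3]

lane count: 128 div 32 = 4
11 elements at 4/iter → 3 passes, remainder 3 on the last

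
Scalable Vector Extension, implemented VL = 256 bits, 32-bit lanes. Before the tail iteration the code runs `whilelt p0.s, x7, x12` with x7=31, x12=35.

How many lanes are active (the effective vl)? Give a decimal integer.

lane count: 256 div 32 = 8
whilelt: lane j active iff 31+j < 35 → j < 4 → 4 active

vl = 4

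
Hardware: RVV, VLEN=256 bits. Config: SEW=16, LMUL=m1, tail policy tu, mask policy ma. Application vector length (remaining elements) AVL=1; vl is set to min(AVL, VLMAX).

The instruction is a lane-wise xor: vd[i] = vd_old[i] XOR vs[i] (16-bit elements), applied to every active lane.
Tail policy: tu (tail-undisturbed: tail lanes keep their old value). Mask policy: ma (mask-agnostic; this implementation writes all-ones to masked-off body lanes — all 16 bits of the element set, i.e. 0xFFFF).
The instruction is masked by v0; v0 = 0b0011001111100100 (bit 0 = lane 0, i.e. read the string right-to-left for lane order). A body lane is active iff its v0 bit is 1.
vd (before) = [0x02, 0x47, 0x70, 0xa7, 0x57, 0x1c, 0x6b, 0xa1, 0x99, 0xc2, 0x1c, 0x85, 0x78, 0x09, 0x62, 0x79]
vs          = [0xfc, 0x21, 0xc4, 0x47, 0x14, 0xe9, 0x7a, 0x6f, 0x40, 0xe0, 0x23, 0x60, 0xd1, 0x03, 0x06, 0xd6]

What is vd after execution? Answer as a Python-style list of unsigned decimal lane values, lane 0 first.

vd = [65535, 71, 112, 167, 87, 28, 107, 161, 153, 194, 28, 133, 120, 9, 98, 121]

lanes per group: 256·1/16 = 16
vl = min(AVL, VLMAX) = min(1, 16) = 1
vd[0] mask-off/ones -> 0xffff
vd[1] tail/keep -> 0x47
vd[2] tail/keep -> 0x70
vd[3] tail/keep -> 0xa7
vd[4] tail/keep -> 0x57
vd[5] tail/keep -> 0x1c
vd[6] tail/keep -> 0x6b
vd[7] tail/keep -> 0xa1
vd[8] tail/keep -> 0x99
vd[9] tail/keep -> 0xc2
vd[10] tail/keep -> 0x1c
vd[11] tail/keep -> 0x85
vd[12] tail/keep -> 0x78
vd[13] tail/keep -> 0x09
vd[14] tail/keep -> 0x62
vd[15] tail/keep -> 0x79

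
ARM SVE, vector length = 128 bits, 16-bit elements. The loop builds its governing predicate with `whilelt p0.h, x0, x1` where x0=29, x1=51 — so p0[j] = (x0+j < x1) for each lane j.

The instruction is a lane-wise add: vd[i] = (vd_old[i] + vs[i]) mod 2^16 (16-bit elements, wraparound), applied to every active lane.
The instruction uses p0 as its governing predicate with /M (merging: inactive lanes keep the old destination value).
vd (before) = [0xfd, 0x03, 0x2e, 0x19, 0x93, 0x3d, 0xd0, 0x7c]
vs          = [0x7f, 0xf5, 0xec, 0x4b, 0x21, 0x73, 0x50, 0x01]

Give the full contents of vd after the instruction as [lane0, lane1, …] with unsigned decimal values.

vd = [380, 248, 282, 100, 180, 176, 288, 125]

lane count: 128 div 16 = 8
active while 29+j < 51, i.e. j ∈ [0,22) capped at 8 ⇒ 8
  i=0: add(0xfd,0x7f) → 380
  i=1: add(0x03,0xf5) → 248
  i=2: add(0x2e,0xec) → 282
  i=3: add(0x19,0x4b) → 100
  i=4: add(0x93,0x21) → 180
  i=5: add(0x3d,0x73) → 176
  i=6: add(0xd0,0x50) → 288
  i=7: add(0x7c,0x01) → 125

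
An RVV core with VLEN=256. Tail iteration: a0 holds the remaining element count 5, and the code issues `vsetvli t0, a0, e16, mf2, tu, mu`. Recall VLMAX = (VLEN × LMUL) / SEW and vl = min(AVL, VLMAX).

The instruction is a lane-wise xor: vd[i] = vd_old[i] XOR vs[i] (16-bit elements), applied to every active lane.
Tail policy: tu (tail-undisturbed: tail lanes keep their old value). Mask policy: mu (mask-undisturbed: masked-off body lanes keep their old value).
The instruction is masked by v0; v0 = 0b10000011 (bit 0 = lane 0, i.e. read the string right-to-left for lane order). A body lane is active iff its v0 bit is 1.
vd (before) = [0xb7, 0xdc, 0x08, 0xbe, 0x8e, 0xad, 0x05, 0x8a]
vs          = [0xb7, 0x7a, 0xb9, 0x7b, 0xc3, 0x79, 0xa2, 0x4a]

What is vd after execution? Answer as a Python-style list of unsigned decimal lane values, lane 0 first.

lanes per group: 256·1/2/16 = 8
vl ← min(5, 8) = 5
  i=0: xor(0xb7,0xb7) → 0
  i=1: xor(0xdc,0x7a) → 166
  i=2: mask-off/keep → 8
  i=3: mask-off/keep → 190
  i=4: mask-off/keep → 142
  i=5: tail/keep → 173
  i=6: tail/keep → 5
  i=7: tail/keep → 138

vd = [0, 166, 8, 190, 142, 173, 5, 138]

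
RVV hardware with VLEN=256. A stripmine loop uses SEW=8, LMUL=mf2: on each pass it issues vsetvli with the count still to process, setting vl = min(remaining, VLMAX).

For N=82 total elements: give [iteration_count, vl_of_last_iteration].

[iterations, last_vl] = [6, 2]

VLMAX = VLEN×LMUL/SEW = 256×1/2/8 = 16
iterations = ceil(82/16) = 6; final-pass vl = 2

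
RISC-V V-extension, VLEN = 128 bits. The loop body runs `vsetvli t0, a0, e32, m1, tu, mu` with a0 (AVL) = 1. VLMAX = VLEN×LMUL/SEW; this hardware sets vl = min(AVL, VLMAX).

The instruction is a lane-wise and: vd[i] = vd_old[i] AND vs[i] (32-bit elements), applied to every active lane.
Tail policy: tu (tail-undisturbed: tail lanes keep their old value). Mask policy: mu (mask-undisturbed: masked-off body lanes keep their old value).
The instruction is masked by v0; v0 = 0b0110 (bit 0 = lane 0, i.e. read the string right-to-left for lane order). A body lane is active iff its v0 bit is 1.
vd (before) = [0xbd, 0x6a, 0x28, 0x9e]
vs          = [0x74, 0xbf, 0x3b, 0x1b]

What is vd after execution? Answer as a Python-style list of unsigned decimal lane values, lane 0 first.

vd = [189, 106, 40, 158]

VLMAX = VLEN×LMUL/SEW = 128×1/32 = 4
AVL=1 ≤ VLMAX=4, so vl = 1
[0] mask-off/keep = 0xbd
[1] tail/keep = 0x6a
[2] tail/keep = 0x28
[3] tail/keep = 0x9e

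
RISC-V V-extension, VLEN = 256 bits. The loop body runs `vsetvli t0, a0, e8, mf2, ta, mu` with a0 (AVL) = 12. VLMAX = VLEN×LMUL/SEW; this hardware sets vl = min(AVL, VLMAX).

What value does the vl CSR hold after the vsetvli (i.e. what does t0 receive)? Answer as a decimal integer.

vl = 12

lanes per group: 256·1/2/8 = 16
vl ← min(12, 16) = 12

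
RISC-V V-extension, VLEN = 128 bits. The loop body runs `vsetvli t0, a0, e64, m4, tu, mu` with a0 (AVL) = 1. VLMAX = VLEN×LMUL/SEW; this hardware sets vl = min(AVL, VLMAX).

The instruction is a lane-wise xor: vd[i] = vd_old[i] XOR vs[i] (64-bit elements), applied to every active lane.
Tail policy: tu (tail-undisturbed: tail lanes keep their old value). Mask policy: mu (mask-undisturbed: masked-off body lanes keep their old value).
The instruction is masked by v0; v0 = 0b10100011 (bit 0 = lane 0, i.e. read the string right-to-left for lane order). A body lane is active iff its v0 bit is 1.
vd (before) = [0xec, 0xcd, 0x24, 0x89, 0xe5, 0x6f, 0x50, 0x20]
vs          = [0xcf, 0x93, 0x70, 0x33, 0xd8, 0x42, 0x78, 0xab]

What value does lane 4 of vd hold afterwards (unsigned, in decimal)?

VLMAX = (128 × 4) / 64 = 8 lanes
vl ← min(1, 8) = 1
[0] xor(0xec,0xcf) = 0x23
[1] tail/keep = 0xcd
[2] tail/keep = 0x24
[3] tail/keep = 0x89
[4] tail/keep = 0xe5
[5] tail/keep = 0x6f
[6] tail/keep = 0x50
[7] tail/keep = 0x20

vd[4] = 229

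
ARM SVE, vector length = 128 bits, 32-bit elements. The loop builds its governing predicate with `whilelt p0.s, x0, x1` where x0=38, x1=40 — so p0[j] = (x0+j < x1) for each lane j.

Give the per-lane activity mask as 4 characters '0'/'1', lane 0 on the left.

128-bit reg / 32-bit elem → 4 lanes
active while 38+j < 40, i.e. j ∈ [0,2) capped at 4 ⇒ 2
bits (lane 0 leftmost): 1100

predicate = 1100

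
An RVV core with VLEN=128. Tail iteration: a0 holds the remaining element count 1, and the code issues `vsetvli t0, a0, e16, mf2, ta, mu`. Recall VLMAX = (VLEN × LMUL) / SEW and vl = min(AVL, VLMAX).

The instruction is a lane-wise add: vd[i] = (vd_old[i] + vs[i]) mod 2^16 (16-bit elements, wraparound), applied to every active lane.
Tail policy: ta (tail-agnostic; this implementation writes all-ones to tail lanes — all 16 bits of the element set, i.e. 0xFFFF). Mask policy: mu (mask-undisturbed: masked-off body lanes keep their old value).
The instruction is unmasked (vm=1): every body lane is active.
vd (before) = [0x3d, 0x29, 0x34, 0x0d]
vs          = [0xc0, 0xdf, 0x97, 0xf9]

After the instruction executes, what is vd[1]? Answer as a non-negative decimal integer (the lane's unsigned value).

VLMAX = VLEN×LMUL/SEW = 128×1/2/16 = 4
vl = min(AVL, VLMAX) = min(1, 4) = 1
lane  0: add(0x3d,0xc0) ⇒ 0xfd
lane  1: tail/ones ⇒ 0xffff
lane  2: tail/ones ⇒ 0xffff
lane  3: tail/ones ⇒ 0xffff

vd[1] = 65535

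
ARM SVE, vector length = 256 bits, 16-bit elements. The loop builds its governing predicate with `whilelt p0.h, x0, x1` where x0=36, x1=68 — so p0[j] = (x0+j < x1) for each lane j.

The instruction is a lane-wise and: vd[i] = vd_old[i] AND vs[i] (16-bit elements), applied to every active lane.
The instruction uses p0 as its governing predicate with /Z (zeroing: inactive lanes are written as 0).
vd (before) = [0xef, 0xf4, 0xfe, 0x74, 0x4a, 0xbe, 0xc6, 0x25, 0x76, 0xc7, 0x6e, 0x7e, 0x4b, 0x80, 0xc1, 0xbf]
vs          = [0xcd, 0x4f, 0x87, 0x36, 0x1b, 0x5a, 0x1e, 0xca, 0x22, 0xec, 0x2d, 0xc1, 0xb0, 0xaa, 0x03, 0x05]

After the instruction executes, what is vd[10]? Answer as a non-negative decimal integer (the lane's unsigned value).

vd[10] = 44

register lanes = 256/16 = 16
p0[j] = (36+j < 68); true for j=0..15 → 16 lanes set
  i=0: and(0xef,0xcd) → 205
  i=1: and(0xf4,0x4f) → 68
  i=2: and(0xfe,0x87) → 134
  i=3: and(0x74,0x36) → 52
  i=4: and(0x4a,0x1b) → 10
  i=5: and(0xbe,0x5a) → 26
  i=6: and(0xc6,0x1e) → 6
  i=7: and(0x25,0xca) → 0
  i=8: and(0x76,0x22) → 34
  i=9: and(0xc7,0xec) → 196
  i=10: and(0x6e,0x2d) → 44
  i=11: and(0x7e,0xc1) → 64
  i=12: and(0x4b,0xb0) → 0
  i=13: and(0x80,0xaa) → 128
  i=14: and(0xc1,0x03) → 1
  i=15: and(0xbf,0x05) → 5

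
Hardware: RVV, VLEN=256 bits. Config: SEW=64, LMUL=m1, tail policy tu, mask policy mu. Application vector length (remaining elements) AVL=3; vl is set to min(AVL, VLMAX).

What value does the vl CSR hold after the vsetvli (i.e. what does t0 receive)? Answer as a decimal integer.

vl = 3

VLMAX = VLEN×LMUL/SEW = 256×1/64 = 4
AVL=3 ≤ VLMAX=4, so vl = 3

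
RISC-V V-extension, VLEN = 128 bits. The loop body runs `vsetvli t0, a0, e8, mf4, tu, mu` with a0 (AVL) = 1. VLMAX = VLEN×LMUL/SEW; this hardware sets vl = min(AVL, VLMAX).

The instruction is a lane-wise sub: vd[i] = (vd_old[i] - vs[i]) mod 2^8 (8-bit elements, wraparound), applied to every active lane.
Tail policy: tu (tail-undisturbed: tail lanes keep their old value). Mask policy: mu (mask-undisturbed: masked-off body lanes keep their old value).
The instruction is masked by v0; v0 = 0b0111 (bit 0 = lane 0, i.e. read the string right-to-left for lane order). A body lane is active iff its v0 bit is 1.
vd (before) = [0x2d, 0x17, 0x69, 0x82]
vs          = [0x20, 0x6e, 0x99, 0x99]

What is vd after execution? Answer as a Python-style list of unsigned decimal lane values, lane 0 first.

VLMAX = (128 × 1/4) / 8 = 4 lanes
vl ← min(1, 4) = 1
vd[0] sub(0x2d,0x20) -> 0x0d
vd[1] tail/keep -> 0x17
vd[2] tail/keep -> 0x69
vd[3] tail/keep -> 0x82

vd = [13, 23, 105, 130]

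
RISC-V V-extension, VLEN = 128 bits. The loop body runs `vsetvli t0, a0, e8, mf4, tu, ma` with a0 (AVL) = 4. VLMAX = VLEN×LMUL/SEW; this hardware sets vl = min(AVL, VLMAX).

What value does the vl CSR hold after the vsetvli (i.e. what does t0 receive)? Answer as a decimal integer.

VLMAX = (128 × 1/4) / 8 = 4 lanes
vl = min(AVL, VLMAX) = min(4, 4) = 4

vl = 4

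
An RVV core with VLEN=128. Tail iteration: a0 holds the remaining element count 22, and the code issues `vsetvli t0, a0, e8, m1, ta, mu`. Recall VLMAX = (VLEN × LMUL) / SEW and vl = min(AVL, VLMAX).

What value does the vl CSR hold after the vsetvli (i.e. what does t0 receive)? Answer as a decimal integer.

vl = 16

lanes per group: 128·1/8 = 16
vl = min(AVL, VLMAX) = min(22, 16) = 16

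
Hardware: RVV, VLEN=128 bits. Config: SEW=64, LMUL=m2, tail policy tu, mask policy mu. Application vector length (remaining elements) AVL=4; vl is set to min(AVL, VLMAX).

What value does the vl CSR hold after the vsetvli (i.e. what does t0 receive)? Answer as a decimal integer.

vl = 4

lanes per group: 128·2/64 = 4
vl = min(AVL, VLMAX) = min(4, 4) = 4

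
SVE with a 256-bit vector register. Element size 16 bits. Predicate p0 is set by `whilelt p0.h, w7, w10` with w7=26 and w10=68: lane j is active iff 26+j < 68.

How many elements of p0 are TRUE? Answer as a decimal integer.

vl = 16

lane count: 256 div 16 = 16
p0[j] = (26+j < 68); true for j=0..15 → 16 lanes set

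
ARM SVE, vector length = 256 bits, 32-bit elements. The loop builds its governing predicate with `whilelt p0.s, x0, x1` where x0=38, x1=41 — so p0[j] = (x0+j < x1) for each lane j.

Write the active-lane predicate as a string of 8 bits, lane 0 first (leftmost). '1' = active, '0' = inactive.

predicate = 11100000

256-bit reg / 32-bit elem → 8 lanes
whilelt: lane j active iff 38+j < 41 → j < 3 → 3 active
bits (lane 0 leftmost): 11100000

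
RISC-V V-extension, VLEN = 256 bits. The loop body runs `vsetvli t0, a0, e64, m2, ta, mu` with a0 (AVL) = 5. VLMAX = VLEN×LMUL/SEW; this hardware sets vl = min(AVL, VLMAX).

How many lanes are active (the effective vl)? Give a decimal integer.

vl = 5

VLMAX = (256 × 2) / 64 = 8 lanes
AVL=5 ≤ VLMAX=8, so vl = 5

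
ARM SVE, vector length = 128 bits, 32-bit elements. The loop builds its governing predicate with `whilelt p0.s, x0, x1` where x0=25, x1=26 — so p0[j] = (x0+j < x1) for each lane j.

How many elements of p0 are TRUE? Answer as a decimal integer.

lane count: 128 div 32 = 4
active while 25+j < 26, i.e. j ∈ [0,1) capped at 4 ⇒ 1

vl = 1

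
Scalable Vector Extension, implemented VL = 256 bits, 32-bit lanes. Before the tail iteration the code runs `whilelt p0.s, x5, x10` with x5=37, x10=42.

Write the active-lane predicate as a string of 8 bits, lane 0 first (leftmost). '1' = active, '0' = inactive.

predicate = 11111000

256-bit reg / 32-bit elem → 8 lanes
p0[j] = (37+j < 42); true for j=0..4 → 5 lanes set
bits (lane 0 leftmost): 11111000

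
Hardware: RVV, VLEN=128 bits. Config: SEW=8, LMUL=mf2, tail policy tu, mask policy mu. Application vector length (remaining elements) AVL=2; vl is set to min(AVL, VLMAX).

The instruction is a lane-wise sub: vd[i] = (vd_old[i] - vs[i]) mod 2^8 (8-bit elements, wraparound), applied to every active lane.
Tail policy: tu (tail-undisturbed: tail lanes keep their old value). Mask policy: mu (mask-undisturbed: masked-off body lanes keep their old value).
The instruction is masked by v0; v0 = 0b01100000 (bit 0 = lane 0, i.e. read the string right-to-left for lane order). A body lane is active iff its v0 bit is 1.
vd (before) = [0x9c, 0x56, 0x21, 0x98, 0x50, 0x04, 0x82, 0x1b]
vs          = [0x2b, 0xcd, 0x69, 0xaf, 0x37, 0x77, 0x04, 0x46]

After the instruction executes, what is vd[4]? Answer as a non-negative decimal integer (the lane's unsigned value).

VLMAX = VLEN×LMUL/SEW = 128×1/2/8 = 8
AVL=2 ≤ VLMAX=8, so vl = 2
[0] mask-off/keep = 0x9c
[1] mask-off/keep = 0x56
[2] tail/keep = 0x21
[3] tail/keep = 0x98
[4] tail/keep = 0x50
[5] tail/keep = 0x04
[6] tail/keep = 0x82
[7] tail/keep = 0x1b

vd[4] = 80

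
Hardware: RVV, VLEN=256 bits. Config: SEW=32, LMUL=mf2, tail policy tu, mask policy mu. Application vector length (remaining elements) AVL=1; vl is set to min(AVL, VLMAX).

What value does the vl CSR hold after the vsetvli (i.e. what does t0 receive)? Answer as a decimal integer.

VLMAX = VLEN×LMUL/SEW = 256×1/2/32 = 4
AVL=1 ≤ VLMAX=4, so vl = 1

vl = 1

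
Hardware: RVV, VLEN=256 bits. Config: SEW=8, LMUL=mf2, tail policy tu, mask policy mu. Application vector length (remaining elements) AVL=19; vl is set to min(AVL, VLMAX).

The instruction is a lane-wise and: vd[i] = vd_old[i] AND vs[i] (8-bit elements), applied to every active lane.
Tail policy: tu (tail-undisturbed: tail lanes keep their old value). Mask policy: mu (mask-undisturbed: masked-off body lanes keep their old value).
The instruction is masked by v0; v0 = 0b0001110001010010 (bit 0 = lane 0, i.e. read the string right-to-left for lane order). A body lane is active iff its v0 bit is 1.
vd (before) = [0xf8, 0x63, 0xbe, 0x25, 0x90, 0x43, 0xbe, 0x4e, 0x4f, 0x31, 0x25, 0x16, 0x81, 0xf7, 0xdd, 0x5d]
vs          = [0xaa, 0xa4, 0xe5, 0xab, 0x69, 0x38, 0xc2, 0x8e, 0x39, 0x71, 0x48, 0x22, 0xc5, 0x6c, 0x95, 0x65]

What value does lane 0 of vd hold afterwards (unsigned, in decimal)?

lanes per group: 256·1/2/8 = 16
vl = min(AVL, VLMAX) = min(19, 16) = 16
lane  0: mask-off/keep ⇒ 0xf8
lane  1: and(0x63,0xa4) ⇒ 0x20
lane  2: mask-off/keep ⇒ 0xbe
lane  3: mask-off/keep ⇒ 0x25
lane  4: and(0x90,0x69) ⇒ 0x00
lane  5: mask-off/keep ⇒ 0x43
lane  6: and(0xbe,0xc2) ⇒ 0x82
lane  7: mask-off/keep ⇒ 0x4e
lane  8: mask-off/keep ⇒ 0x4f
lane  9: mask-off/keep ⇒ 0x31
lane 10: and(0x25,0x48) ⇒ 0x00
lane 11: and(0x16,0x22) ⇒ 0x02
lane 12: and(0x81,0xc5) ⇒ 0x81
lane 13: mask-off/keep ⇒ 0xf7
lane 14: mask-off/keep ⇒ 0xdd
lane 15: mask-off/keep ⇒ 0x5d

vd[0] = 248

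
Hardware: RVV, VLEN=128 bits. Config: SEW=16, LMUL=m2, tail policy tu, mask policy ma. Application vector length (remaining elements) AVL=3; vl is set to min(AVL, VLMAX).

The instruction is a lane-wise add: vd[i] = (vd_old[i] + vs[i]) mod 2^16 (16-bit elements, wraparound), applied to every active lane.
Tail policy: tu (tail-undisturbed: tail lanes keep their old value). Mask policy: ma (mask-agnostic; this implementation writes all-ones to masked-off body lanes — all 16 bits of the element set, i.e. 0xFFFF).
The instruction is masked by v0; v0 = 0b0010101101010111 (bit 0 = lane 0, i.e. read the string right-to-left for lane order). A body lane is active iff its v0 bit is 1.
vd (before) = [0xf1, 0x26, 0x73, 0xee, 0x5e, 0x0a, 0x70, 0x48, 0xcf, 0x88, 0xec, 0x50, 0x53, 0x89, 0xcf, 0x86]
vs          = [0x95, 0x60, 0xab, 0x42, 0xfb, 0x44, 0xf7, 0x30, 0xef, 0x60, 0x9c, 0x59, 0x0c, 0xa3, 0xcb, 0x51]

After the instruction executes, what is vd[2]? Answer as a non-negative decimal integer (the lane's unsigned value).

VLMAX = (128 × 2) / 16 = 16 lanes
AVL=3 ≤ VLMAX=16, so vl = 3
lane  0: add(0xf1,0x95) ⇒ 0x186
lane  1: add(0x26,0x60) ⇒ 0x86
lane  2: add(0x73,0xab) ⇒ 0x11e
lane  3: tail/keep ⇒ 0xee
lane  4: tail/keep ⇒ 0x5e
lane  5: tail/keep ⇒ 0x0a
lane  6: tail/keep ⇒ 0x70
lane  7: tail/keep ⇒ 0x48
lane  8: tail/keep ⇒ 0xcf
lane  9: tail/keep ⇒ 0x88
lane 10: tail/keep ⇒ 0xec
lane 11: tail/keep ⇒ 0x50
lane 12: tail/keep ⇒ 0x53
lane 13: tail/keep ⇒ 0x89
lane 14: tail/keep ⇒ 0xcf
lane 15: tail/keep ⇒ 0x86

vd[2] = 286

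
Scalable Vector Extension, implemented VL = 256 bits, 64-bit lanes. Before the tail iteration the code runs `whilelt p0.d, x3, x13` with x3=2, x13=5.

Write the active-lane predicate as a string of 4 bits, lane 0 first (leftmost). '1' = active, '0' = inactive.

256-bit reg / 64-bit elem → 4 lanes
p0[j] = (2+j < 5); true for j=0..2 → 3 lanes set
bits (lane 0 leftmost): 1110

predicate = 1110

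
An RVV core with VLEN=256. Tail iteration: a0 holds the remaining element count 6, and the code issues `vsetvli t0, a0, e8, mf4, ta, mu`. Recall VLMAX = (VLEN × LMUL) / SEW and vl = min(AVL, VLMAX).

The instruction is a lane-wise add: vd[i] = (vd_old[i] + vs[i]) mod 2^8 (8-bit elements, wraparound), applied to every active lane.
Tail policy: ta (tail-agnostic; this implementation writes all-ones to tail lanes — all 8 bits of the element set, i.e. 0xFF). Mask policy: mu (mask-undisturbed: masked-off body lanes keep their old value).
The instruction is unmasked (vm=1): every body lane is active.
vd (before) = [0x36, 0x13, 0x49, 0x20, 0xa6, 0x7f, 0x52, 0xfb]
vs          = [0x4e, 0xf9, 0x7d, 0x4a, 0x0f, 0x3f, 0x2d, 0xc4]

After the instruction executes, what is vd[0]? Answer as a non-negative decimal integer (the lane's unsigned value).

lanes per group: 256·1/4/8 = 8
vl ← min(6, 8) = 6
lane  0: add(0x36,0x4e) ⇒ 0x84
lane  1: add(0x13,0xf9) ⇒ 0x0c
lane  2: add(0x49,0x7d) ⇒ 0xc6
lane  3: add(0x20,0x4a) ⇒ 0x6a
lane  4: add(0xa6,0x0f) ⇒ 0xb5
lane  5: add(0x7f,0x3f) ⇒ 0xbe
lane  6: tail/ones ⇒ 0xff
lane  7: tail/ones ⇒ 0xff

vd[0] = 132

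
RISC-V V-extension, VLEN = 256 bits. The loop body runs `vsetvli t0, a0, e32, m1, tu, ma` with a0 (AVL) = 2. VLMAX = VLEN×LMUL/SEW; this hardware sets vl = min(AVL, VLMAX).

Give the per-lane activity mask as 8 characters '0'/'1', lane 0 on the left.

predicate = 11000000

lanes per group: 256·1/32 = 8
AVL=2 ≤ VLMAX=8, so vl = 2
bits (lane 0 leftmost): 11000000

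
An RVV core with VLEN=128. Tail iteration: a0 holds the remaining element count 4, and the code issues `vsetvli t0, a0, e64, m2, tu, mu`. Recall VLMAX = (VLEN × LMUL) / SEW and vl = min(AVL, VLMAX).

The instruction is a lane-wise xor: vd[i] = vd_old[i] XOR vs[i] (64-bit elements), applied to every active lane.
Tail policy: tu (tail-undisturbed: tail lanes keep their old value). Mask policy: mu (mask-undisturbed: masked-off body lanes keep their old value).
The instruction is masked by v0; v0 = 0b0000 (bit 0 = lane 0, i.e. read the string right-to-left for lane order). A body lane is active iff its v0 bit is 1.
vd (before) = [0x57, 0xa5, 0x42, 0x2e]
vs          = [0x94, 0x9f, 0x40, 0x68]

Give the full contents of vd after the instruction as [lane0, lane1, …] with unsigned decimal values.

lanes per group: 128·2/64 = 4
vl ← min(4, 4) = 4
[0] mask-off/keep = 0x57
[1] mask-off/keep = 0xa5
[2] mask-off/keep = 0x42
[3] mask-off/keep = 0x2e

vd = [87, 165, 66, 46]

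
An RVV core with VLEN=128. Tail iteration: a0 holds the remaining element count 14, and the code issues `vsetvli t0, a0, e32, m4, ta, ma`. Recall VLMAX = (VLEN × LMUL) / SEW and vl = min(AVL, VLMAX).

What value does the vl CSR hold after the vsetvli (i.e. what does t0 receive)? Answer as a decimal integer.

vl = 14

lanes per group: 128·4/32 = 16
vl ← min(14, 16) = 14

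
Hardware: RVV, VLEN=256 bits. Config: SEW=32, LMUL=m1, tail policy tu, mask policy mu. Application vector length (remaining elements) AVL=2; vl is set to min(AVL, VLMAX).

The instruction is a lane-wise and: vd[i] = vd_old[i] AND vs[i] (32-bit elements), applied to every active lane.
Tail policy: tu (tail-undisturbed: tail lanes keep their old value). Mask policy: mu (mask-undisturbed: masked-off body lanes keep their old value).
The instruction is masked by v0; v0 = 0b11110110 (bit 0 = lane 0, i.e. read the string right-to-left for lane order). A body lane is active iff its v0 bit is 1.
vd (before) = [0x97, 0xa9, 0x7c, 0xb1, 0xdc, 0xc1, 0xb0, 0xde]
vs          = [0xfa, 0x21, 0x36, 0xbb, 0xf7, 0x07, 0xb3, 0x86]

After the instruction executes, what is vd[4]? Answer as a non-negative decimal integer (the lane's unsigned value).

vd[4] = 220

lanes per group: 256·1/32 = 8
vl ← min(2, 8) = 2
  i=0: mask-off/keep → 151
  i=1: and(0xa9,0x21) → 33
  i=2: tail/keep → 124
  i=3: tail/keep → 177
  i=4: tail/keep → 220
  i=5: tail/keep → 193
  i=6: tail/keep → 176
  i=7: tail/keep → 222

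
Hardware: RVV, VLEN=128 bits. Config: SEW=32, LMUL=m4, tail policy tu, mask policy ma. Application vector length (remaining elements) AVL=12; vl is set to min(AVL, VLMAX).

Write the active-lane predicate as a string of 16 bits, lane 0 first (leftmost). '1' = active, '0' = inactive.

predicate = 1111111111110000

lanes per group: 128·4/32 = 16
AVL=12 ≤ VLMAX=16, so vl = 12
bits (lane 0 leftmost): 1111111111110000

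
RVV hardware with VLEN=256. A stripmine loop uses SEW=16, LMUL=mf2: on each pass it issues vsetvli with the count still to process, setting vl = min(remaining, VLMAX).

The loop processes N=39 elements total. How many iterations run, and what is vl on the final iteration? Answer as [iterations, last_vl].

[iterations, last_vl] = [5, 7]

lanes per group: 256·1/2/16 = 8
N=39: ⌈39/8⌉ = 5 iters; last vl = 39 − 4×8 = 7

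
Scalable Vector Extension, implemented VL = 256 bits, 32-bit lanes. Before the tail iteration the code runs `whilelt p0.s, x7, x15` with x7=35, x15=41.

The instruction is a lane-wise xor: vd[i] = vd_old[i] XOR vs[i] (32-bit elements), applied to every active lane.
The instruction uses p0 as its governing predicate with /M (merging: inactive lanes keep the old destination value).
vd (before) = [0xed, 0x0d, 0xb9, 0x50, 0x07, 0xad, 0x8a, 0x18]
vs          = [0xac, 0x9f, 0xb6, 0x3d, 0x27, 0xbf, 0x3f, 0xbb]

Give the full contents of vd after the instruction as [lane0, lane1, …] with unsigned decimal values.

256-bit reg / 32-bit elem → 8 lanes
whilelt: lane j active iff 35+j < 41 → j < 6 → 6 active
vd[0] xor(0xed,0xac) -> 0x41
vd[1] xor(0x0d,0x9f) -> 0x92
vd[2] xor(0xb9,0xb6) -> 0x0f
vd[3] xor(0x50,0x3d) -> 0x6d
vd[4] xor(0x07,0x27) -> 0x20
vd[5] xor(0xad,0xbf) -> 0x12
vd[6] tail/keep -> 0x8a
vd[7] tail/keep -> 0x18

vd = [65, 146, 15, 109, 32, 18, 138, 24]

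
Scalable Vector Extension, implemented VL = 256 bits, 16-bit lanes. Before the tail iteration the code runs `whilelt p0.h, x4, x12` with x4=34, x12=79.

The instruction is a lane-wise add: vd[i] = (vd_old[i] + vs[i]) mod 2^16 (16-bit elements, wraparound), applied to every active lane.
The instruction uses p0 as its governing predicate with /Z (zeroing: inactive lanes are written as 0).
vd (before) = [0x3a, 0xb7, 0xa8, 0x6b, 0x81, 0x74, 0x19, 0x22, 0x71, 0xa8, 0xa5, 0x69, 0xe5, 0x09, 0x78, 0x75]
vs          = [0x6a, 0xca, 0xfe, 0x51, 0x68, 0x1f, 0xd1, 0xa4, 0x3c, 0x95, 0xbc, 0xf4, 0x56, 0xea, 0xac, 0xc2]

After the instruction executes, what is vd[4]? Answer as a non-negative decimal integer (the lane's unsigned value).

lane count: 256 div 16 = 16
p0[j] = (34+j < 79); true for j=0..15 → 16 lanes set
  i=0: add(0x3a,0x6a) → 164
  i=1: add(0xb7,0xca) → 385
  i=2: add(0xa8,0xfe) → 422
  i=3: add(0x6b,0x51) → 188
  i=4: add(0x81,0x68) → 233
  i=5: add(0x74,0x1f) → 147
  i=6: add(0x19,0xd1) → 234
  i=7: add(0x22,0xa4) → 198
  i=8: add(0x71,0x3c) → 173
  i=9: add(0xa8,0x95) → 317
  i=10: add(0xa5,0xbc) → 353
  i=11: add(0x69,0xf4) → 349
  i=12: add(0xe5,0x56) → 315
  i=13: add(0x09,0xea) → 243
  i=14: add(0x78,0xac) → 292
  i=15: add(0x75,0xc2) → 311

vd[4] = 233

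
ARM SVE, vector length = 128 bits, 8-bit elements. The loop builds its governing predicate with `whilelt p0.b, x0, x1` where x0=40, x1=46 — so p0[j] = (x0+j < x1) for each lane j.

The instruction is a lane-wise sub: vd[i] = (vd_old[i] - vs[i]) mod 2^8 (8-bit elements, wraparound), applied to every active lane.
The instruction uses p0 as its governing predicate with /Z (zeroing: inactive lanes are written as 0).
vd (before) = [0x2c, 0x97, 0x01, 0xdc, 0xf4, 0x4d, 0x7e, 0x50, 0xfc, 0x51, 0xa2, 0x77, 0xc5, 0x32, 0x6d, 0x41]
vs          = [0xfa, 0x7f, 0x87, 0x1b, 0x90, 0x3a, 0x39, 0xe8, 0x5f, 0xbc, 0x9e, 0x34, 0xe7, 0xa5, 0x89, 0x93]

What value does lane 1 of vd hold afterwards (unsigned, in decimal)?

vd[1] = 24

lane count: 128 div 8 = 16
p0[j] = (40+j < 46); true for j=0..5 → 6 lanes set
lane  0: sub(0x2c,0xfa) ⇒ 0x32
lane  1: sub(0x97,0x7f) ⇒ 0x18
lane  2: sub(0x01,0x87) ⇒ 0x7a
lane  3: sub(0xdc,0x1b) ⇒ 0xc1
lane  4: sub(0xf4,0x90) ⇒ 0x64
lane  5: sub(0x4d,0x3a) ⇒ 0x13
lane  6: tail/zero ⇒ 0x00
lane  7: tail/zero ⇒ 0x00
lane  8: tail/zero ⇒ 0x00
lane  9: tail/zero ⇒ 0x00
lane 10: tail/zero ⇒ 0x00
lane 11: tail/zero ⇒ 0x00
lane 12: tail/zero ⇒ 0x00
lane 13: tail/zero ⇒ 0x00
lane 14: tail/zero ⇒ 0x00
lane 15: tail/zero ⇒ 0x00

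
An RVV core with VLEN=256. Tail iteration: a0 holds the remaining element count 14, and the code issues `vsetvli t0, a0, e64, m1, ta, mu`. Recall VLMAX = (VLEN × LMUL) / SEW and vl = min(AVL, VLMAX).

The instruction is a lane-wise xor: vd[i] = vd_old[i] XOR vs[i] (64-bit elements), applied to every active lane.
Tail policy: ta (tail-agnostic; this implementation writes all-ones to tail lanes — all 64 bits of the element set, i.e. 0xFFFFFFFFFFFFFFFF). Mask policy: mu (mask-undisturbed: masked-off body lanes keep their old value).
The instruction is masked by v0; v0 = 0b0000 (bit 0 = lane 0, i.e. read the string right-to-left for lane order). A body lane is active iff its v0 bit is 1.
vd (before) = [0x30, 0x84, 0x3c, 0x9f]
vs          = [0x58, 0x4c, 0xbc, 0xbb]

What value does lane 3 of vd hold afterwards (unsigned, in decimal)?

vd[3] = 159

lanes per group: 256·1/64 = 4
vl = min(AVL, VLMAX) = min(14, 4) = 4
vd[0] mask-off/keep -> 0x30
vd[1] mask-off/keep -> 0x84
vd[2] mask-off/keep -> 0x3c
vd[3] mask-off/keep -> 0x9f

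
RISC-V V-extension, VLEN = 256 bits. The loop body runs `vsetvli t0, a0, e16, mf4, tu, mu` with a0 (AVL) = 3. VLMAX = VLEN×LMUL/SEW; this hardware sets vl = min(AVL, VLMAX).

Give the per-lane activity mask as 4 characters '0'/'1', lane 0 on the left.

predicate = 1110

lanes per group: 256·1/4/16 = 4
AVL=3 ≤ VLMAX=4, so vl = 3
bits (lane 0 leftmost): 1110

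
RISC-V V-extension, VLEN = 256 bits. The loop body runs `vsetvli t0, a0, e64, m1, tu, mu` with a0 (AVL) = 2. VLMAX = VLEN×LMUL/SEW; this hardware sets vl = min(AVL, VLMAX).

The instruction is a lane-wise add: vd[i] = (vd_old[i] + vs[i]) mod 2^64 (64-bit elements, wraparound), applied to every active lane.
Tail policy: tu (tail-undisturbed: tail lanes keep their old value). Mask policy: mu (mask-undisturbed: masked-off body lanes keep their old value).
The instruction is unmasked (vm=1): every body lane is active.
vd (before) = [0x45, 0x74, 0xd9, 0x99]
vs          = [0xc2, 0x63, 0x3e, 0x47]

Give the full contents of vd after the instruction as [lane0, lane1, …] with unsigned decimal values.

lanes per group: 256·1/64 = 4
AVL=2 ≤ VLMAX=4, so vl = 2
[0] add(0x45,0xc2) = 0x107
[1] add(0x74,0x63) = 0xd7
[2] tail/keep = 0xd9
[3] tail/keep = 0x99

vd = [263, 215, 217, 153]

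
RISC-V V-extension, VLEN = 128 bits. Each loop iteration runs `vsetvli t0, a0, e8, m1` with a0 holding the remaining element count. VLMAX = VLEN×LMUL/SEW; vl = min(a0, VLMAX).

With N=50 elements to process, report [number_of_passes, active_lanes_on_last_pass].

lanes per group: 128·1/8 = 16
50 elements at 16/iter → 4 passes, remainder 2 on the last

[iterations, last_vl] = [4, 2]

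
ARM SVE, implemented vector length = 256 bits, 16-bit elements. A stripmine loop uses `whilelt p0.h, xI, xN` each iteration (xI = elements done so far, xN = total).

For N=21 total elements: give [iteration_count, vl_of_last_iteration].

lane count: 256 div 16 = 16
N=21: ⌈21/16⌉ = 2 iters; last vl = 21 − 1×16 = 5

[iterations, last_vl] = [2, 5]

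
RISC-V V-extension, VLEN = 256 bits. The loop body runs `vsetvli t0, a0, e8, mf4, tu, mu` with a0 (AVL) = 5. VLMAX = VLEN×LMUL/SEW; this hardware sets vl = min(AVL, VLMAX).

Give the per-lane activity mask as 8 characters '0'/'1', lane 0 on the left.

VLMAX = (256 × 1/4) / 8 = 8 lanes
vl ← min(5, 8) = 5
bits (lane 0 leftmost): 11111000

predicate = 11111000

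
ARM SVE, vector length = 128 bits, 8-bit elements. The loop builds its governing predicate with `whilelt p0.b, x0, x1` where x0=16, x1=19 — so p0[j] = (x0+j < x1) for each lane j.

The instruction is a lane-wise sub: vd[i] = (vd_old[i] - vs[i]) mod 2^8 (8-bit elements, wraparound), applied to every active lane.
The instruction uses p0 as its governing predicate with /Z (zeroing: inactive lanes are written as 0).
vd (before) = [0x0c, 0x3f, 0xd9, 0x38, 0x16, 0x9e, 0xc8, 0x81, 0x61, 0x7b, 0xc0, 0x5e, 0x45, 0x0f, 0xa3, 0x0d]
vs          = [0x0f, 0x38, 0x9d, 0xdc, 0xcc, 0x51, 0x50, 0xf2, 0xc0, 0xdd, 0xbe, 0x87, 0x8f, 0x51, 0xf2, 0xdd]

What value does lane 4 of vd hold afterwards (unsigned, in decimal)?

register lanes = 128/8 = 16
whilelt: lane j active iff 16+j < 19 → j < 3 → 3 active
vd[0] sub(0x0c,0x0f) -> 0xfd
vd[1] sub(0x3f,0x38) -> 0x07
vd[2] sub(0xd9,0x9d) -> 0x3c
vd[3] tail/zero -> 0x00
vd[4] tail/zero -> 0x00
vd[5] tail/zero -> 0x00
vd[6] tail/zero -> 0x00
vd[7] tail/zero -> 0x00
vd[8] tail/zero -> 0x00
vd[9] tail/zero -> 0x00
vd[10] tail/zero -> 0x00
vd[11] tail/zero -> 0x00
vd[12] tail/zero -> 0x00
vd[13] tail/zero -> 0x00
vd[14] tail/zero -> 0x00
vd[15] tail/zero -> 0x00

vd[4] = 0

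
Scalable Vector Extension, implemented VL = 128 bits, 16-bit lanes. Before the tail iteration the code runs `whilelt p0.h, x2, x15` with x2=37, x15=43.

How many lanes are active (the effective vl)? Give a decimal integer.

register lanes = 128/16 = 8
whilelt: lane j active iff 37+j < 43 → j < 6 → 6 active

vl = 6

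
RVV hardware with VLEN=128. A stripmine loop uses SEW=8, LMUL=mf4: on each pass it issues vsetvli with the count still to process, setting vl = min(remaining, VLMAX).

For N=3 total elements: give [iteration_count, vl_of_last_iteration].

VLMAX = (128 × 1/4) / 8 = 4 lanes
N=3: ⌈3/4⌉ = 1 iters; last vl = 3 − 0×4 = 3

[iterations, last_vl] = [1, 3]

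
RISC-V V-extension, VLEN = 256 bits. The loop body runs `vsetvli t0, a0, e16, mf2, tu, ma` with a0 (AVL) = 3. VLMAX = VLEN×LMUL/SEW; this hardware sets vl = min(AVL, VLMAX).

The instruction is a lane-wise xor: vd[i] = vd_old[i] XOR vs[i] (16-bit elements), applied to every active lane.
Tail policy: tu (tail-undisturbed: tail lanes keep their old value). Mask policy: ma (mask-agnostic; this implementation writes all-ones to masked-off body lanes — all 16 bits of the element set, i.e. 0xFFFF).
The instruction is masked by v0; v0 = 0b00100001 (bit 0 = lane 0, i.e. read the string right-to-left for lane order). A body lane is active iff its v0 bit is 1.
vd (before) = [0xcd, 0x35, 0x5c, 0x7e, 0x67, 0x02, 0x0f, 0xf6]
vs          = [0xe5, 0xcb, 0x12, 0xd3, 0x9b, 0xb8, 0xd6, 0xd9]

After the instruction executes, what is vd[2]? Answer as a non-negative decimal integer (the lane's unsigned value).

vd[2] = 65535

VLMAX = VLEN×LMUL/SEW = 256×1/2/16 = 8
vl = min(AVL, VLMAX) = min(3, 8) = 3
  i=0: xor(0xcd,0xe5) → 40
  i=1: mask-off/ones → 65535
  i=2: mask-off/ones → 65535
  i=3: tail/keep → 126
  i=4: tail/keep → 103
  i=5: tail/keep → 2
  i=6: tail/keep → 15
  i=7: tail/keep → 246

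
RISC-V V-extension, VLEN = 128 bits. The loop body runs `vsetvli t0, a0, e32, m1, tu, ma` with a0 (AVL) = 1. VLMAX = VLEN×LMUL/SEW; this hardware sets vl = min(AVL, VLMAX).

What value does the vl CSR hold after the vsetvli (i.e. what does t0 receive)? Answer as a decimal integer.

VLMAX = VLEN×LMUL/SEW = 128×1/32 = 4
vl ← min(1, 4) = 1

vl = 1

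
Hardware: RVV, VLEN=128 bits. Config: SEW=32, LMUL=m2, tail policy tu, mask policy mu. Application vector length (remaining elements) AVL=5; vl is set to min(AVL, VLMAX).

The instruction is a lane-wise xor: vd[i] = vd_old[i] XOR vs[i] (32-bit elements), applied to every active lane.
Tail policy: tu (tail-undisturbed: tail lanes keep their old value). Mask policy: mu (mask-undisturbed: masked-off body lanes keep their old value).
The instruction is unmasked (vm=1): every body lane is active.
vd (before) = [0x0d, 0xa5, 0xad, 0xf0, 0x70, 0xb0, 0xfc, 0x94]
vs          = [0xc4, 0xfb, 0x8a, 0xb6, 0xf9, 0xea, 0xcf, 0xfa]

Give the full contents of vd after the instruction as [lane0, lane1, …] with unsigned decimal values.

VLMAX = VLEN×LMUL/SEW = 128×2/32 = 8
vl ← min(5, 8) = 5
  i=0: xor(0x0d,0xc4) → 201
  i=1: xor(0xa5,0xfb) → 94
  i=2: xor(0xad,0x8a) → 39
  i=3: xor(0xf0,0xb6) → 70
  i=4: xor(0x70,0xf9) → 137
  i=5: tail/keep → 176
  i=6: tail/keep → 252
  i=7: tail/keep → 148

vd = [201, 94, 39, 70, 137, 176, 252, 148]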